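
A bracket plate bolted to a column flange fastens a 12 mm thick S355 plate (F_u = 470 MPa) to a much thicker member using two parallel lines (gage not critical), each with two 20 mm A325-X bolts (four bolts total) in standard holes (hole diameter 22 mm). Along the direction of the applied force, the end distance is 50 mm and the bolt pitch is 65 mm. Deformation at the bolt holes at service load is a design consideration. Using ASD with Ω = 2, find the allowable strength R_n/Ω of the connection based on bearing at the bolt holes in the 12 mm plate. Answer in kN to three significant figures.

535 kN

Per bolt r_n = 1.2 l_c t F_u ≤ 2.4 d t F_u; upper limit = 2.4 × 20 × 12 × 470 / 1000 = 270.7 kN.
Edge bolt: l_c = 50 − 22/2 = 39 mm → 1.2 × 39 × 12 × 470 / 1000 = 264 → r_n = 264 kN.
Interior bolts: l_c = 65 − 22 = 43 mm → 1.2 × 43 × 12 × 470 / 1000 = 291 → r_n = 270.7 kN.
R_n = 2 × 264 + 2 × 270.7 = 1069 kN.
Allowable strength R_n/Ω = 1069 / 2 = 535 kN.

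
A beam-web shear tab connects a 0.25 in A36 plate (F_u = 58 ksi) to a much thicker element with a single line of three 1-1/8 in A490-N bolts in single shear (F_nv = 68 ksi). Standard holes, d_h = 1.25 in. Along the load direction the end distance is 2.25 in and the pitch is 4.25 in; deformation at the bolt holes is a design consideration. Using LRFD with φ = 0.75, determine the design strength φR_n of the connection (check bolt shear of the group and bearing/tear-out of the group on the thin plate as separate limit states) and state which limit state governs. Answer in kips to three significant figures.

Bolt shear: A_b = π·1.125²/4 = 0.994 in²; R_n = 68 × 0.994 × 3 × 1 = 202.8 kips → 0.75 × 202.8 = 152 kips.
Bearing (1.2 l_c t F_u ≤ 2.4 d t F_u): upper limit = 2.4·1.125·0.25·58 = 39.15 kips.
  Edge l_c = 2.25 − 1.25/2 = 1.625 → r_n = 28.27 kips; interior l_c = 4.25 − 1.25 = 3 → r_n = 39.15 kips.
  R_n,bearing = 1·28.27 + 2·39.15 = 106.6 kips → 0.75 × 106.6 = 79.9 kips.
Bearing governs: 79.9 kips.

79.9 kips (bearing governs)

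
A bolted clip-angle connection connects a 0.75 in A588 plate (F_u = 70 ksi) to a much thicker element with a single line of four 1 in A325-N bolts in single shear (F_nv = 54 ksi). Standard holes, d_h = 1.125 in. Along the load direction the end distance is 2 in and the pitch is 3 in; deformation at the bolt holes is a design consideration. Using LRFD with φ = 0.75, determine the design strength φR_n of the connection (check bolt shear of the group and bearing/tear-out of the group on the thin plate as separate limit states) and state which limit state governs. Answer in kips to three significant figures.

127 kips (bolt shear governs)

Bolt shear: A_b = π·1²/4 = 0.7854 in²; R_n = 54 × 0.7854 × 4 × 1 = 169.6 kips → 0.75 × 169.6 = 127 kips.
Bearing (1.2 l_c t F_u ≤ 2.4 d t F_u): upper limit = 2.4·1·0.75·70 = 126 kips.
  Edge l_c = 2 − 1.125/2 = 1.438 → r_n = 90.56 kips; interior l_c = 3 − 1.125 = 1.875 → r_n = 118.1 kips.
  R_n,bearing = 1·90.56 + 3·118.1 = 444.9 kips → 0.75 × 444.9 = 334 kips.
Bolt shear governs: 127 kips.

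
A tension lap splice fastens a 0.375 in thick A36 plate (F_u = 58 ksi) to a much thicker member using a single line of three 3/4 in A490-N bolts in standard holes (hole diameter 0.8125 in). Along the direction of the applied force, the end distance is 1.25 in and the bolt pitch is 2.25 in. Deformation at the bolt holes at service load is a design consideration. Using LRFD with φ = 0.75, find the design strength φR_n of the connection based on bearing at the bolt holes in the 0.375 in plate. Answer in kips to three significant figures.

72.8 kips

Per bolt r_n = 1.2 l_c t F_u ≤ 2.4 d t F_u; upper limit = 2.4 × 0.75 × 0.375 × 58 = 39.15 kips.
Edge bolt: l_c = 1.25 − 0.8125/2 = 0.8438 in → 1.2 × 0.8438 × 0.375 × 58 = 22.02 → r_n = 22.02 kips.
Interior bolts: l_c = 2.25 − 0.8125 = 1.438 in → 1.2 × 1.438 × 0.375 × 58 = 37.52 → r_n = 37.52 kips.
R_n = 1 × 22.02 + 2 × 37.52 = 97.06 kips.
Design strength φR_n = 0.75 × 97.06 = 72.8 kips.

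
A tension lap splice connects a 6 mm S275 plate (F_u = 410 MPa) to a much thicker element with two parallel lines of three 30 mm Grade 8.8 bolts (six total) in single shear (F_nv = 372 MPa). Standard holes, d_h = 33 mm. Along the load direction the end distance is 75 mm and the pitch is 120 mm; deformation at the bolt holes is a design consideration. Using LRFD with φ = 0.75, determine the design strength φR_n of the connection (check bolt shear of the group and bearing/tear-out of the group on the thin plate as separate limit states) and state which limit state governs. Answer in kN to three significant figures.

790 kN (bearing governs)

Bolt shear: A_b = π·30²/4 = 706.9 mm²; R_n = 372 × 706.9 × 6 × 1 / 1000 = 1578 kN → 0.75 × 1578 = 1180 kN.
Bearing (1.2 l_c t F_u ≤ 2.4 d t F_u): upper limit = 2.4·30·6·410 / 1000 = 177.1 kN.
  Edge l_c = 75 − 33/2 = 58.5 → r_n = 172.7 kN; interior l_c = 120 − 33 = 87 → r_n = 177.1 kN.
  R_n,bearing = 2·172.7 + 4·177.1 = 1054 kN → 0.75 × 1054 = 790 kN.
Bearing governs: 790 kN.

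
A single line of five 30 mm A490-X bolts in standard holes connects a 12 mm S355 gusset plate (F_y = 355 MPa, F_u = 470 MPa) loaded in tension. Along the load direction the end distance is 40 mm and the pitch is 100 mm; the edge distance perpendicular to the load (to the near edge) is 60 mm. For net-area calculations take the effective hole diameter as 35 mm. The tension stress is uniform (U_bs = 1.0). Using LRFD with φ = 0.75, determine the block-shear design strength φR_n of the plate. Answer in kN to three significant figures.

Shear plane L_v = 40 + 4·100 = 440 mm; A_gv = 440 × 12 = 5280 mm².
A_nv = (440 − 4.5·35) × 12 = 3390 mm².
A_nt = (60 − 0.5·35) × 12 = 510 mm².
0.6 F_u A_nv = 956 kN; 0.6 F_y A_gv = 1125 kN → shear rupture governs the shear term.
R_n = 956 + 1.0 × 470 × 510 / 1000 = 1196 kN.
Design strength φR_n = 0.75 × 1196 = 897 kN.

897 kN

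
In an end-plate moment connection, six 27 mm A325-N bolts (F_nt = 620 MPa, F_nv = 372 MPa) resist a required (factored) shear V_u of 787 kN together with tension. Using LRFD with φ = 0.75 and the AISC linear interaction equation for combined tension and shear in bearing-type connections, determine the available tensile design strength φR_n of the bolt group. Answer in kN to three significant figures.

765 kN

A_b = π·27²/4 = 572.6 mm²; f_rv = 787 × 1000 / (6 × 572.6) = 229.1 MPa.
F'_nt = 1.3 F_nt − (F_nt / φF_nv) f_rv = 1.3·620 − (620/(0.75·372))·229.1 = 296.9 MPa, capped at F_nt → F'_nt = 296.9 MPa.
R_n = F'_nt · A_b · n = 296.9 × 572.6 × 6 / 1000 = 1020 kN.
Design strength φR_n = 0.75 × 1020 = 765 kN.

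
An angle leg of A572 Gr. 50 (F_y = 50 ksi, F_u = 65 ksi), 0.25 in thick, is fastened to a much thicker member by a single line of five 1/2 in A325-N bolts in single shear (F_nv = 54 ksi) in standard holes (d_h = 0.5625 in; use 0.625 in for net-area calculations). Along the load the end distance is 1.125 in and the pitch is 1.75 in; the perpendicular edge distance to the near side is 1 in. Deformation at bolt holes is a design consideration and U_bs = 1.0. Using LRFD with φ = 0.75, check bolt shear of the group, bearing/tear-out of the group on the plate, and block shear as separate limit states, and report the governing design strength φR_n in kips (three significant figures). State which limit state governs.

39.8 kips (bolt shear governs)

Bolt shear: A_b = π·0.5²/4 = 0.1963 in²; R_n = 54 × 0.1963 × 5 × 1 = 53.01 kips → 0.75 × 53.01 = 39.8 kips.
Bearing: edge l_c = 0.8438, r_n = 16.45 kips; interior l_c = 1.188, r_n = 19.5 kips; R_n = 16.45 + 4·19.5 = 94.45 kips → 70.8 kips.
Block shear: A_gv = 2.031, A_nv = 1.328, A_nt = 0.1719 in²; R_n = min(0.6F_uA_nv, 0.6F_yA_gv) + U_bs·F_u·A_nt = 62.97 kips → 47.2 kips.
Bolt shear governs: 39.8 kips.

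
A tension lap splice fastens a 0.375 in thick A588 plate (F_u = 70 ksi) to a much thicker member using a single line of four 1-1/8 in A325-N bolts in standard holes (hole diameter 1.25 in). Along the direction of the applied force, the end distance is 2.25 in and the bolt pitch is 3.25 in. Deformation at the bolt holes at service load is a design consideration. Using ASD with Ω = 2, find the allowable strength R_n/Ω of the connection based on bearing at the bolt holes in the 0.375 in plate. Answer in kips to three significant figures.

120 kips

Per bolt r_n = 1.2 l_c t F_u ≤ 2.4 d t F_u; upper limit = 2.4 × 1.125 × 0.375 × 70 = 70.88 kips.
Edge bolt: l_c = 2.25 − 1.25/2 = 1.625 in → 1.2 × 1.625 × 0.375 × 70 = 51.19 → r_n = 51.19 kips.
Interior bolts: l_c = 3.25 − 1.25 = 2 in → 1.2 × 2 × 0.375 × 70 = 63 → r_n = 63 kips.
R_n = 1 × 51.19 + 3 × 63 = 240.2 kips.
Allowable strength R_n/Ω = 240.2 / 2 = 120 kips.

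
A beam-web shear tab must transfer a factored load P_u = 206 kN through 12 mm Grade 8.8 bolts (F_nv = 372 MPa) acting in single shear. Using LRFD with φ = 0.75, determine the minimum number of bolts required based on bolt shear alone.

A_b = π·12²/4 = 113.1 mm².
Per-bolt design strength φR_n = 0.75 × 372 × 113.1 × 1 / 1000 = 31.55 kN.
n ≥ 206 / 31.55 = 6.528 → use 7 bolts.

7 bolts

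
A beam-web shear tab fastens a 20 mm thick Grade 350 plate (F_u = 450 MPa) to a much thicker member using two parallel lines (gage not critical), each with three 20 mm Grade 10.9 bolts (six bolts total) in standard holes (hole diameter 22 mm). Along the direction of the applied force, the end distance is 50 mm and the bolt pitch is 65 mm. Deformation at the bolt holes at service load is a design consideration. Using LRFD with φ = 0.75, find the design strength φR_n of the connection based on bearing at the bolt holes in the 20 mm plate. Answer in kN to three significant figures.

1930 kN

Per bolt r_n = 1.2 l_c t F_u ≤ 2.4 d t F_u; upper limit = 2.4 × 20 × 20 × 450 / 1000 = 432 kN.
Edge bolt: l_c = 50 − 22/2 = 39 mm → 1.2 × 39 × 20 × 450 / 1000 = 421.2 → r_n = 421.2 kN.
Interior bolts: l_c = 65 − 22 = 43 mm → 1.2 × 43 × 20 × 450 / 1000 = 464.4 → r_n = 432 kN.
R_n = 2 × 421.2 + 4 × 432 = 2570 kN.
Design strength φR_n = 0.75 × 2570 = 1930 kN.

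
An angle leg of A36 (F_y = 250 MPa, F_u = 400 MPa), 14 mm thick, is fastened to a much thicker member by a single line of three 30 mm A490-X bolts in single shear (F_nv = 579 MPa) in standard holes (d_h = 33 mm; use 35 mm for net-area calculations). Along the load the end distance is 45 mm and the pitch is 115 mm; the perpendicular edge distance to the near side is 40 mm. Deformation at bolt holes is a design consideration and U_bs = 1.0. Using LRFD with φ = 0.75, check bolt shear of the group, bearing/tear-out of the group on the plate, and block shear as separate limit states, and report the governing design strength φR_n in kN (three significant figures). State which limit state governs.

Bolt shear: A_b = π·30²/4 = 706.9 mm²; R_n = 579 × 706.9 × 3 × 1 / 1000 = 1228 kN → 0.75 × 1228 = 921 kN.
Bearing: edge l_c = 28.5, r_n = 191.5 kN; interior l_c = 82, r_n = 403.2 kN; R_n = 191.5 + 2·403.2 = 997.9 kN → 748 kN.
Block shear: A_gv = 3850, A_nv = 2625, A_nt = 315 mm²; R_n = min(0.6F_uA_nv, 0.6F_yA_gv) + U_bs·F_u·A_nt = 703.5 kN → 528 kN.
Block shear governs: 528 kN.

528 kN (block shear governs)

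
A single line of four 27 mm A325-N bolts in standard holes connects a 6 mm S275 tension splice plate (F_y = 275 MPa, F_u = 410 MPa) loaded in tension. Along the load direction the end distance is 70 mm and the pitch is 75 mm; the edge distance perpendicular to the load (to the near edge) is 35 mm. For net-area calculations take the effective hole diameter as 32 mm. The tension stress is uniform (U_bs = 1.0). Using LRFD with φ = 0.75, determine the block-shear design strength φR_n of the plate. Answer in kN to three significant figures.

Shear plane L_v = 70 + 3·75 = 295 mm; A_gv = 295 × 6 = 1770 mm².
A_nv = (295 − 3.5·32) × 6 = 1098 mm².
A_nt = (35 − 0.5·32) × 6 = 114 mm².
0.6 F_u A_nv = 270.1 kN; 0.6 F_y A_gv = 292.1 kN → shear rupture governs the shear term.
R_n = 270.1 + 1.0 × 410 × 114 / 1000 = 316.8 kN.
Design strength φR_n = 0.75 × 316.8 = 238 kN.

238 kN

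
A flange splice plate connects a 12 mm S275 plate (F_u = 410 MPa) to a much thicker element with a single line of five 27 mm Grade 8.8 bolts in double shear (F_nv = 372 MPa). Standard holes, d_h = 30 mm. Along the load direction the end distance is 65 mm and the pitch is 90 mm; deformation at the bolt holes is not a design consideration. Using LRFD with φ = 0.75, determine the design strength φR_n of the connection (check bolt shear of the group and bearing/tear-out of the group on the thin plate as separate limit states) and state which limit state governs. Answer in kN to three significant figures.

1470 kN (bearing governs)

Bolt shear: A_b = π·27²/4 = 572.6 mm²; R_n = 372 × 572.6 × 5 × 2 / 1000 = 2130 kN → 0.75 × 2130 = 1600 kN.
Bearing (1.5 l_c t F_u ≤ 3.0 d t F_u): upper limit = 3.0·27·12·410 / 1000 = 398.5 kN.
  Edge l_c = 65 − 30/2 = 50 → r_n = 369 kN; interior l_c = 90 − 30 = 60 → r_n = 398.5 kN.
  R_n,bearing = 1·369 + 4·398.5 = 1963 kN → 0.75 × 1963 = 1470 kN.
Bearing governs: 1470 kN.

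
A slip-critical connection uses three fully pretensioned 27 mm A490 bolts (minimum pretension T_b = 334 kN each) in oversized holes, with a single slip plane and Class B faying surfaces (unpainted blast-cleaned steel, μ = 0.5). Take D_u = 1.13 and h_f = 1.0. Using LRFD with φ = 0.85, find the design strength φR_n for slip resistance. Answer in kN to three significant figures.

R_n = μ · D_u · h_f · T_b · n_s · n_b = 0.5 × 1.13 × 1.0 × 334 × 1 × 3 = 566.1 kN.
Design strength φR_n = 0.85 × 566.1 = 481 kN.

481 kN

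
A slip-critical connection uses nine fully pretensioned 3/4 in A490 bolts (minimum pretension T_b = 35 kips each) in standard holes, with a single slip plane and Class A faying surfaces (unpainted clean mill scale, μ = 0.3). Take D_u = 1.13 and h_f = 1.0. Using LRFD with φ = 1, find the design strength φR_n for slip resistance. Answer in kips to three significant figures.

107 kips

R_n = μ · D_u · h_f · T_b · n_s · n_b = 0.3 × 1.13 × 1.0 × 35 × 1 × 9 = 106.8 kips.
Design strength φR_n = 1 × 106.8 = 107 kips.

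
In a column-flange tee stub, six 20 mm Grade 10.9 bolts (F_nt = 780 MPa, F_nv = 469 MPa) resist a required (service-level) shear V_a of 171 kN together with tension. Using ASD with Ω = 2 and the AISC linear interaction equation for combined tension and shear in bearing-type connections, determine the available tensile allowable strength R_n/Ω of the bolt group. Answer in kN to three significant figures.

671 kN

A_b = π·20²/4 = 314.2 mm²; f_rv = 171 × 1000 / (6 × 314.2) = 90.72 MPa.
F'_nt = 1.3 F_nt − (Ω F_nt / F_nv) f_rv = 1.3·780 − (2·780/469)·90.72 = 712.3 MPa, capped at F_nt → F'_nt = 712.3 MPa.
R_n = F'_nt · A_b · n = 712.3 × 314.2 × 6 / 1000 = 1343 kN.
Allowable strength R_n/Ω = 1343 / 2 = 671 kN.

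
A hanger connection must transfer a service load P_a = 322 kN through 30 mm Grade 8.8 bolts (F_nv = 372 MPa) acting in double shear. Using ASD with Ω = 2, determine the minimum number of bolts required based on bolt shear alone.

2 bolts

A_b = π·30²/4 = 706.9 mm².
Per-bolt allowable strength R_n/Ω = 372 × 706.9 × 2 / 1000 / 2 = 263 kN.
n ≥ 322 / 263 = 1.225 → use 2 bolts.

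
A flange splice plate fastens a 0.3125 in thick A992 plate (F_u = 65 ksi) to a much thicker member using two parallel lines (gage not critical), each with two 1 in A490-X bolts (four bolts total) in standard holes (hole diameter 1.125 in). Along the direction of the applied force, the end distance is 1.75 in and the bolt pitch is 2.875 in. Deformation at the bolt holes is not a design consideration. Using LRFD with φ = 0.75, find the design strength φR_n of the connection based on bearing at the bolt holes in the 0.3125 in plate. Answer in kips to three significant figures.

134 kips

Per bolt r_n = 1.5 l_c t F_u ≤ 3.0 d t F_u; upper limit = 3.0 × 1 × 0.3125 × 65 = 60.94 kips.
Edge bolt: l_c = 1.75 − 1.125/2 = 1.188 in → 1.5 × 1.188 × 0.3125 × 65 = 36.18 → r_n = 36.18 kips.
Interior bolts: l_c = 2.875 − 1.125 = 1.75 in → 1.5 × 1.75 × 0.3125 × 65 = 53.32 → r_n = 53.32 kips.
R_n = 2 × 36.18 + 2 × 53.32 = 179 kips.
Design strength φR_n = 0.75 × 179 = 134 kips.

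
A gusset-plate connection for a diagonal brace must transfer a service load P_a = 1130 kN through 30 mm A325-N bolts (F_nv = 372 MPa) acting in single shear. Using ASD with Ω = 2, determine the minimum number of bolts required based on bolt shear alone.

9 bolts

A_b = π·30²/4 = 706.9 mm².
Per-bolt allowable strength R_n/Ω = 372 × 706.9 × 1 / 1000 / 2 = 131.5 kN.
n ≥ 1130 / 131.5 = 8.595 → use 9 bolts.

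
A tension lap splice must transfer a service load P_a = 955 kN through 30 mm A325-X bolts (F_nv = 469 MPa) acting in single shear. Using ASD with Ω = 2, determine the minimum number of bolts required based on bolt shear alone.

6 bolts

A_b = π·30²/4 = 706.9 mm².
Per-bolt allowable strength R_n/Ω = 469 × 706.9 × 1 / 1000 / 2 = 165.8 kN.
n ≥ 955 / 165.8 = 5.761 → use 6 bolts.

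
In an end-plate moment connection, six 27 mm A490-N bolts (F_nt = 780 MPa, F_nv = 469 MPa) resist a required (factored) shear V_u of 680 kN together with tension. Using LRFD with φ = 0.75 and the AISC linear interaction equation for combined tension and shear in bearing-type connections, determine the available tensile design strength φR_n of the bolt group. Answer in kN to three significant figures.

1480 kN

A_b = π·27²/4 = 572.6 mm²; f_rv = 680 × 1000 / (6 × 572.6) = 197.9 MPa.
F'_nt = 1.3 F_nt − (F_nt / φF_nv) f_rv = 1.3·780 − (780/(0.75·469))·197.9 = 575.1 MPa, capped at F_nt → F'_nt = 575.1 MPa.
R_n = F'_nt · A_b · n = 575.1 × 572.6 × 6 / 1000 = 1976 kN.
Design strength φR_n = 0.75 × 1976 = 1480 kN.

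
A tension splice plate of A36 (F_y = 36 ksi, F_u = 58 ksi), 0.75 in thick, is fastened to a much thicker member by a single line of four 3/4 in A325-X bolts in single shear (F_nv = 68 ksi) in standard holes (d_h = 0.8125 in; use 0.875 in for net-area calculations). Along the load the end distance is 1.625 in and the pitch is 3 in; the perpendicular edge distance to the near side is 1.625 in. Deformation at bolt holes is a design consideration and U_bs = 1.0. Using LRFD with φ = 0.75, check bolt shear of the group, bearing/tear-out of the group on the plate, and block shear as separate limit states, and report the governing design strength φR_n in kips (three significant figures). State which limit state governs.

Bolt shear: A_b = π·0.75²/4 = 0.4418 in²; R_n = 68 × 0.4418 × 4 × 1 = 120.2 kips → 0.75 × 120.2 = 90.1 kips.
Bearing: edge l_c = 1.219, r_n = 63.62 kips; interior l_c = 2.188, r_n = 78.3 kips; R_n = 63.62 + 3·78.3 = 298.5 kips → 224 kips.
Block shear: A_gv = 7.969, A_nv = 5.672, A_nt = 0.8906 in²; R_n = min(0.6F_uA_nv, 0.6F_yA_gv) + U_bs·F_u·A_nt = 223.8 kips → 168 kips.
Bolt shear governs: 90.1 kips.

90.1 kips (bolt shear governs)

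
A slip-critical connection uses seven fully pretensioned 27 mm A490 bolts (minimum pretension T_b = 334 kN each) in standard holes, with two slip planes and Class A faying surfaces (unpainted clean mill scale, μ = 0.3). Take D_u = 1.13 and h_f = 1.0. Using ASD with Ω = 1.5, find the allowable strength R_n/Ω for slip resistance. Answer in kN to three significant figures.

1060 kN

R_n = μ · D_u · h_f · T_b · n_s · n_b = 0.3 × 1.13 × 1.0 × 334 × 2 × 7 = 1585 kN.
Allowable strength R_n/Ω = 1585 / 1.5 = 1060 kN.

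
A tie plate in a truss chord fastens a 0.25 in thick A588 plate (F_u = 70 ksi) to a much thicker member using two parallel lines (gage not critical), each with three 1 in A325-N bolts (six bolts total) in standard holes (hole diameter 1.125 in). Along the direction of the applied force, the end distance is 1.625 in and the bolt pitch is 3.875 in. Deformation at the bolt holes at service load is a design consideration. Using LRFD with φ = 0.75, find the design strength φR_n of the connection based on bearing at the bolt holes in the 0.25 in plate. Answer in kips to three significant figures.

159 kips

Per bolt r_n = 1.2 l_c t F_u ≤ 2.4 d t F_u; upper limit = 2.4 × 1 × 0.25 × 70 = 42 kips.
Edge bolt: l_c = 1.625 − 1.125/2 = 1.062 in → 1.2 × 1.062 × 0.25 × 70 = 22.31 → r_n = 22.31 kips.
Interior bolts: l_c = 3.875 − 1.125 = 2.75 in → 1.2 × 2.75 × 0.25 × 70 = 57.75 → r_n = 42 kips.
R_n = 2 × 22.31 + 4 × 42 = 212.6 kips.
Design strength φR_n = 0.75 × 212.6 = 159 kips.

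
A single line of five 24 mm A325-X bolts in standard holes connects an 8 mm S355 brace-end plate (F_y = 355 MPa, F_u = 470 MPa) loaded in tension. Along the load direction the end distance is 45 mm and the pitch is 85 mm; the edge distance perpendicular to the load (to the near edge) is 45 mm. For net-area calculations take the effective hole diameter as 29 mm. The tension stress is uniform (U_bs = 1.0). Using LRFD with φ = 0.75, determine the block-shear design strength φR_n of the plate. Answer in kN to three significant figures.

517 kN

Shear plane L_v = 45 + 4·85 = 385 mm; A_gv = 385 × 8 = 3080 mm².
A_nv = (385 − 4.5·29) × 8 = 2036 mm².
A_nt = (45 − 0.5·29) × 8 = 244 mm².
0.6 F_u A_nv = 574.2 kN; 0.6 F_y A_gv = 656 kN → shear rupture governs the shear term.
R_n = 574.2 + 1.0 × 470 × 244 / 1000 = 688.8 kN.
Design strength φR_n = 0.75 × 688.8 = 517 kN.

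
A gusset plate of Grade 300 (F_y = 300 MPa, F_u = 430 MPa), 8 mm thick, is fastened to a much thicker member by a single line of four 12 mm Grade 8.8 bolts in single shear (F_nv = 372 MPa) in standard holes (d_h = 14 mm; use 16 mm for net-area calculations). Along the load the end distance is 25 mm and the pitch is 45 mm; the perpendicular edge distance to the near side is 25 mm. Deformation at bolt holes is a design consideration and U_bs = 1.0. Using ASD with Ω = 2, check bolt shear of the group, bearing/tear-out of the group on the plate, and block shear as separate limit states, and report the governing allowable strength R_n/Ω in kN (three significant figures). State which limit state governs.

84.1 kN (bolt shear governs)

Bolt shear: A_b = π·12²/4 = 113.1 mm²; R_n = 372 × 113.1 × 4 × 1 / 1000 = 168.3 kN → 168.3 / 2 = 84.1 kN.
Bearing: edge l_c = 18, r_n = 74.3 kN; interior l_c = 31, r_n = 99.07 kN; R_n = 74.3 + 3·99.07 = 371.5 kN → 186 kN.
Block shear: A_gv = 1280, A_nv = 832, A_nt = 136 mm²; R_n = min(0.6F_uA_nv, 0.6F_yA_gv) + U_bs·F_u·A_nt = 273.1 kN → 137 kN.
Bolt shear governs: 84.1 kN.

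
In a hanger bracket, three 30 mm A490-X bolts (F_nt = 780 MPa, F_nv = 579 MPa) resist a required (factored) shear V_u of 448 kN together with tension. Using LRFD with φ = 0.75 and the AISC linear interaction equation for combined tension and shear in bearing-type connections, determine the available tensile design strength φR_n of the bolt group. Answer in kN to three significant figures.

1010 kN

A_b = π·30²/4 = 706.9 mm²; f_rv = 448 × 1000 / (3 × 706.9) = 211.3 MPa.
F'_nt = 1.3 F_nt − (F_nt / φF_nv) f_rv = 1.3·780 − (780/(0.75·579))·211.3 = 634.5 MPa, capped at F_nt → F'_nt = 634.5 MPa.
R_n = F'_nt · A_b · n = 634.5 × 706.9 × 3 / 1000 = 1346 kN.
Design strength φR_n = 0.75 × 1346 = 1010 kN.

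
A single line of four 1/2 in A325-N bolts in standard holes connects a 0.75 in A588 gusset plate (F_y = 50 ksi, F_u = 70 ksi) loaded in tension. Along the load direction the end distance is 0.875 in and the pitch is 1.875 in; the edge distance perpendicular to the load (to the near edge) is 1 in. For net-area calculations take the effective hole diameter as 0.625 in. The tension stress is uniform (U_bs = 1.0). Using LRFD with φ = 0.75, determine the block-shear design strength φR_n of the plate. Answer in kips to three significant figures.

129 kips

Shear plane L_v = 0.875 + 3·1.875 = 6.5 in; A_gv = 6.5 × 0.75 = 4.875 in².
A_nv = (6.5 − 3.5·0.625) × 0.75 = 3.234 in².
A_nt = (1 − 0.5·0.625) × 0.75 = 0.5156 in².
0.6 F_u A_nv = 135.8 kips; 0.6 F_y A_gv = 146.2 kips → shear rupture governs the shear term.
R_n = 135.8 + 1.0 × 70 × 0.5156 = 171.9 kips.
Design strength φR_n = 0.75 × 171.9 = 129 kips.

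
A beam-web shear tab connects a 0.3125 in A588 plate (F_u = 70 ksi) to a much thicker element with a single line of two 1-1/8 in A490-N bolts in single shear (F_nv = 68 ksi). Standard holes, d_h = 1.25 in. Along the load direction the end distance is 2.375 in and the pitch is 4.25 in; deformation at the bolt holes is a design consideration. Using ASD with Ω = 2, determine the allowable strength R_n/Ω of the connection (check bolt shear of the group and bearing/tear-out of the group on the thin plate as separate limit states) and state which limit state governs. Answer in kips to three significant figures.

Bolt shear: A_b = π·1.125²/4 = 0.994 in²; R_n = 68 × 0.994 × 2 × 1 = 135.2 kips → 135.2 / 2 = 67.6 kips.
Bearing (1.2 l_c t F_u ≤ 2.4 d t F_u): upper limit = 2.4·1.125·0.3125·70 = 59.06 kips.
  Edge l_c = 2.375 − 1.25/2 = 1.75 → r_n = 45.94 kips; interior l_c = 4.25 − 1.25 = 3 → r_n = 59.06 kips.
  R_n,bearing = 1·45.94 + 1·59.06 = 105 kips → 105 / 2 = 52.5 kips.
Bearing governs: 52.5 kips.

52.5 kips (bearing governs)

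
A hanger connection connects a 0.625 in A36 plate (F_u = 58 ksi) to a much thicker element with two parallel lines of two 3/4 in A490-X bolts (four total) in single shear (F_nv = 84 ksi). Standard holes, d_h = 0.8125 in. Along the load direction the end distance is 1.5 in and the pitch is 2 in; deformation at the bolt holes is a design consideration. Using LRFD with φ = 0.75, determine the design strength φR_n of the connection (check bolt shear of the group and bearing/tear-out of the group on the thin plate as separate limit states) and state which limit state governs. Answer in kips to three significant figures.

111 kips (bolt shear governs)

Bolt shear: A_b = π·0.75²/4 = 0.4418 in²; R_n = 84 × 0.4418 × 4 × 1 = 148.4 kips → 0.75 × 148.4 = 111 kips.
Bearing (1.2 l_c t F_u ≤ 2.4 d t F_u): upper limit = 2.4·0.75·0.625·58 = 65.25 kips.
  Edge l_c = 1.5 − 0.8125/2 = 1.094 → r_n = 47.58 kips; interior l_c = 2 − 0.8125 = 1.188 → r_n = 51.66 kips.
  R_n,bearing = 2·47.58 + 2·51.66 = 198.5 kips → 0.75 × 198.5 = 149 kips.
Bolt shear governs: 111 kips.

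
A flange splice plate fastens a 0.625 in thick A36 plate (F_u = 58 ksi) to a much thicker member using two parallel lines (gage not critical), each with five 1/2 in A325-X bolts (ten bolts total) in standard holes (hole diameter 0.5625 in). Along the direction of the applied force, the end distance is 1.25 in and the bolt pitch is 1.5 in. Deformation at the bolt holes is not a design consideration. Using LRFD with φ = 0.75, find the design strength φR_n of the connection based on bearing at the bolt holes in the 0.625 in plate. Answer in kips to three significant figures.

Per bolt r_n = 1.5 l_c t F_u ≤ 3.0 d t F_u; upper limit = 3.0 × 0.5 × 0.625 × 58 = 54.38 kips.
Edge bolt: l_c = 1.25 − 0.5625/2 = 0.9688 in → 1.5 × 0.9688 × 0.625 × 58 = 52.68 → r_n = 52.68 kips.
Interior bolts: l_c = 1.5 − 0.5625 = 0.9375 in → 1.5 × 0.9375 × 0.625 × 58 = 50.98 → r_n = 50.98 kips.
R_n = 2 × 52.68 + 8 × 50.98 = 513.2 kips.
Design strength φR_n = 0.75 × 513.2 = 385 kips.

385 kips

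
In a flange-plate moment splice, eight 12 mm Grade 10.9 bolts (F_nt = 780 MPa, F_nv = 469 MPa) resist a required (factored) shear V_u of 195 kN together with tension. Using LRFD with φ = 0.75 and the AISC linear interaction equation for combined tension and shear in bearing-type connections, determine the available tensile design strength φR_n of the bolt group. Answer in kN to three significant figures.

364 kN

A_b = π·12²/4 = 113.1 mm²; f_rv = 195 × 1000 / (8 × 113.1) = 215.5 MPa.
F'_nt = 1.3 F_nt − (F_nt / φF_nv) f_rv = 1.3·780 − (780/(0.75·469))·215.5 = 536.1 MPa, capped at F_nt → F'_nt = 536.1 MPa.
R_n = F'_nt · A_b · n = 536.1 × 113.1 × 8 / 1000 = 485 kN.
Design strength φR_n = 0.75 × 485 = 364 kN.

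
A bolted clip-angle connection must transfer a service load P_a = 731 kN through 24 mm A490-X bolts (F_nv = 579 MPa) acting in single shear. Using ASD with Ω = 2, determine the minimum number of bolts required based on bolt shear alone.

6 bolts

A_b = π·24²/4 = 452.4 mm².
Per-bolt allowable strength R_n/Ω = 579 × 452.4 × 1 / 1000 / 2 = 131 kN.
n ≥ 731 / 131 = 5.582 → use 6 bolts.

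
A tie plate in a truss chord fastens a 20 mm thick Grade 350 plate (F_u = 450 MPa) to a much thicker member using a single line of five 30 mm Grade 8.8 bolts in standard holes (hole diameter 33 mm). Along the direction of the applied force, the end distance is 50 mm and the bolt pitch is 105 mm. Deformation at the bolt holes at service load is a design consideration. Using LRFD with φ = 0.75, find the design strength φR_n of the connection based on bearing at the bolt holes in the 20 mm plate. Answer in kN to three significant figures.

2220 kN

Per bolt r_n = 1.2 l_c t F_u ≤ 2.4 d t F_u; upper limit = 2.4 × 30 × 20 × 450 / 1000 = 648 kN.
Edge bolt: l_c = 50 − 33/2 = 33.5 mm → 1.2 × 33.5 × 20 × 450 / 1000 = 361.8 → r_n = 361.8 kN.
Interior bolts: l_c = 105 − 33 = 72 mm → 1.2 × 72 × 20 × 450 / 1000 = 777.6 → r_n = 648 kN.
R_n = 1 × 361.8 + 4 × 648 = 2954 kN.
Design strength φR_n = 0.75 × 2954 = 2220 kN.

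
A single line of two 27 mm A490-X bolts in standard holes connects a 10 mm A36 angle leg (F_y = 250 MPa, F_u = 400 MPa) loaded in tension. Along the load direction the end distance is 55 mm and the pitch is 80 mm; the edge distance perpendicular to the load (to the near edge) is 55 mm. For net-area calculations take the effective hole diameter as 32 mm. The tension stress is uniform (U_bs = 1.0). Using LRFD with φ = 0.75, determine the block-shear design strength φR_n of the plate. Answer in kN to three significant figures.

269 kN

Shear plane L_v = 55 + 1·80 = 135 mm; A_gv = 135 × 10 = 1350 mm².
A_nv = (135 − 1.5·32) × 10 = 870 mm².
A_nt = (55 − 0.5·32) × 10 = 390 mm².
0.6 F_u A_nv = 208.8 kN; 0.6 F_y A_gv = 202.5 kN → shear yielding governs the shear term.
R_n = 202.5 + 1.0 × 400 × 390 / 1000 = 358.5 kN.
Design strength φR_n = 0.75 × 358.5 = 269 kN.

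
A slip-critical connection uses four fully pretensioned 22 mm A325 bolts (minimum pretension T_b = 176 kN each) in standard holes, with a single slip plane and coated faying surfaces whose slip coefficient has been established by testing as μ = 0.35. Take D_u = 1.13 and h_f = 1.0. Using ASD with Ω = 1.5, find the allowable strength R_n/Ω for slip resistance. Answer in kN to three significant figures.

186 kN

R_n = μ · D_u · h_f · T_b · n_s · n_b = 0.35 × 1.13 × 1.0 × 176 × 1 × 4 = 278.4 kN.
Allowable strength R_n/Ω = 278.4 / 1.5 = 186 kN.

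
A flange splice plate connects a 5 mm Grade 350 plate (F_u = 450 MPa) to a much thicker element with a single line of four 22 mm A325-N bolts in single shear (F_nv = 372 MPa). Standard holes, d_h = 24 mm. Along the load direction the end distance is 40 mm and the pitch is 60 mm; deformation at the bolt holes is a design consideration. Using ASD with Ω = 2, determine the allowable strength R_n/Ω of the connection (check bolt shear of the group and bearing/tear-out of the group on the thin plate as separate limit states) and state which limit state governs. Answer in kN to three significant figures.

184 kN (bearing governs)

Bolt shear: A_b = π·22²/4 = 380.1 mm²; R_n = 372 × 380.1 × 4 × 1 / 1000 = 565.6 kN → 565.6 / 2 = 283 kN.
Bearing (1.2 l_c t F_u ≤ 2.4 d t F_u): upper limit = 2.4·22·5·450 / 1000 = 118.8 kN.
  Edge l_c = 40 − 24/2 = 28 → r_n = 75.6 kN; interior l_c = 60 − 24 = 36 → r_n = 97.2 kN.
  R_n,bearing = 1·75.6 + 3·97.2 = 367.2 kN → 367.2 / 2 = 184 kN.
Bearing governs: 184 kN.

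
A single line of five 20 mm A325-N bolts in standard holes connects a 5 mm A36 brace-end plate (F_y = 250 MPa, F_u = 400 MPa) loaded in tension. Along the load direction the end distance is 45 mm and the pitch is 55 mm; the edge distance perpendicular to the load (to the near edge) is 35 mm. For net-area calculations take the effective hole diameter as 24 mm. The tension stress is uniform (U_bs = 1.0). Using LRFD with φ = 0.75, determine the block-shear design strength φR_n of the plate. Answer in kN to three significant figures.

Shear plane L_v = 45 + 4·55 = 265 mm; A_gv = 265 × 5 = 1325 mm².
A_nv = (265 − 4.5·24) × 5 = 785 mm².
A_nt = (35 − 0.5·24) × 5 = 115 mm².
0.6 F_u A_nv = 188.4 kN; 0.6 F_y A_gv = 198.8 kN → shear rupture governs the shear term.
R_n = 188.4 + 1.0 × 400 × 115 / 1000 = 234.4 kN.
Design strength φR_n = 0.75 × 234.4 = 176 kN.

176 kN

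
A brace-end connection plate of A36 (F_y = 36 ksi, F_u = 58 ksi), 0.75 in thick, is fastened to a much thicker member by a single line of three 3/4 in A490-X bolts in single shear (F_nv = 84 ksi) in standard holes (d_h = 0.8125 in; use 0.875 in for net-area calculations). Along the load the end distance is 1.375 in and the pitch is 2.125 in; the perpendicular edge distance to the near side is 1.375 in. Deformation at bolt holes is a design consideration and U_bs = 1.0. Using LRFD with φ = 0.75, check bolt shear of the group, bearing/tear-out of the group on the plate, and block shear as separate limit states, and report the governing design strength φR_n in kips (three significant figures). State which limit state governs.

Bolt shear: A_b = π·0.75²/4 = 0.4418 in²; R_n = 84 × 0.4418 × 3 × 1 = 111.3 kips → 0.75 × 111.3 = 83.5 kips.
Bearing: edge l_c = 0.9688, r_n = 50.57 kips; interior l_c = 1.312, r_n = 68.51 kips; R_n = 50.57 + 2·68.51 = 187.6 kips → 141 kips.
Block shear: A_gv = 4.219, A_nv = 2.578, A_nt = 0.7031 in²; R_n = min(0.6F_uA_nv, 0.6F_yA_gv) + U_bs·F_u·A_nt = 130.5 kips → 97.9 kips.
Bolt shear governs: 83.5 kips.

83.5 kips (bolt shear governs)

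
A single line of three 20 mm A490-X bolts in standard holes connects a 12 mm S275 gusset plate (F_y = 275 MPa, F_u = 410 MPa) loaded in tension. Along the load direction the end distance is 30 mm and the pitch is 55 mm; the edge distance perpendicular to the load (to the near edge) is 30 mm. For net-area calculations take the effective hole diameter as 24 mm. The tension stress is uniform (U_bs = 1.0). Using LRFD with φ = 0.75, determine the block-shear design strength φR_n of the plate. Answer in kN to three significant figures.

Shear plane L_v = 30 + 2·55 = 140 mm; A_gv = 140 × 12 = 1680 mm².
A_nv = (140 − 2.5·24) × 12 = 960 mm².
A_nt = (30 − 0.5·24) × 12 = 216 mm².
0.6 F_u A_nv = 236.2 kN; 0.6 F_y A_gv = 277.2 kN → shear rupture governs the shear term.
R_n = 236.2 + 1.0 × 410 × 216 / 1000 = 324.7 kN.
Design strength φR_n = 0.75 × 324.7 = 244 kN.

244 kN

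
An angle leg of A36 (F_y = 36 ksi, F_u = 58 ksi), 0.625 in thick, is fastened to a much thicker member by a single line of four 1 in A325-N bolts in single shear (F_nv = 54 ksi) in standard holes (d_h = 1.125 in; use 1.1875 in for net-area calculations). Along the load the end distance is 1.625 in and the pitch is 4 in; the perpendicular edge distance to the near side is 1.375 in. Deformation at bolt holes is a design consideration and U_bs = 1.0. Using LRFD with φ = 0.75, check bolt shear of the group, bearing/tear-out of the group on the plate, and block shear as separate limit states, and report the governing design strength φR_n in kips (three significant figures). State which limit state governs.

Bolt shear: A_b = π·1²/4 = 0.7854 in²; R_n = 54 × 0.7854 × 4 × 1 = 169.6 kips → 0.75 × 169.6 = 127 kips.
Bearing: edge l_c = 1.062, r_n = 46.22 kips; interior l_c = 2.875, r_n = 87 kips; R_n = 46.22 + 3·87 = 307.2 kips → 230 kips.
Block shear: A_gv = 8.516, A_nv = 5.918, A_nt = 0.4883 in²; R_n = min(0.6F_uA_nv, 0.6F_yA_gv) + U_bs·F_u·A_nt = 212.3 kips → 159 kips.
Bolt shear governs: 127 kips.

127 kips (bolt shear governs)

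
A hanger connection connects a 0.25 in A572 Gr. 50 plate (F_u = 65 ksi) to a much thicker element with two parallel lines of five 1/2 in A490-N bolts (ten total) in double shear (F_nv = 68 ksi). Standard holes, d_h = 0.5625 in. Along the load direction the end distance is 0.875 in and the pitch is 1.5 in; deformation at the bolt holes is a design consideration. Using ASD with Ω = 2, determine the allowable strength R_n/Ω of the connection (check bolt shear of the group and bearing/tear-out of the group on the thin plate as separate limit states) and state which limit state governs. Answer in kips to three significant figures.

84.7 kips (bearing governs)

Bolt shear: A_b = π·0.5²/4 = 0.1963 in²; R_n = 68 × 0.1963 × 10 × 2 = 267 kips → 267 / 2 = 134 kips.
Bearing (1.2 l_c t F_u ≤ 2.4 d t F_u): upper limit = 2.4·0.5·0.25·65 = 19.5 kips.
  Edge l_c = 0.875 − 0.5625/2 = 0.5938 → r_n = 11.58 kips; interior l_c = 1.5 − 0.5625 = 0.9375 → r_n = 18.28 kips.
  R_n,bearing = 2·11.58 + 8·18.28 = 169.4 kips → 169.4 / 2 = 84.7 kips.
Bearing governs: 84.7 kips.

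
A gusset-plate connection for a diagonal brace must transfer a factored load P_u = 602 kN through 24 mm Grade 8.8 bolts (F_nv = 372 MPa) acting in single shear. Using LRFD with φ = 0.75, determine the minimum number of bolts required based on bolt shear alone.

5 bolts

A_b = π·24²/4 = 452.4 mm².
Per-bolt design strength φR_n = 0.75 × 372 × 452.4 × 1 / 1000 = 126.2 kN.
n ≥ 602 / 126.2 = 4.77 → use 5 bolts.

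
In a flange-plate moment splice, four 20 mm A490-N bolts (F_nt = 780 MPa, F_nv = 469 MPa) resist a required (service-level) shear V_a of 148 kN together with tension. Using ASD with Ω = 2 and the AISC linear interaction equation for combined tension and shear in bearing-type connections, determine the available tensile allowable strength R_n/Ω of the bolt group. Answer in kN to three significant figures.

A_b = π·20²/4 = 314.2 mm²; f_rv = 148 × 1000 / (4 × 314.2) = 117.8 MPa.
F'_nt = 1.3 F_nt − (Ω F_nt / F_nv) f_rv = 1.3·780 − (2·780/469)·117.8 = 622.3 MPa, capped at F_nt → F'_nt = 622.3 MPa.
R_n = F'_nt · A_b · n = 622.3 × 314.2 × 4 / 1000 = 781.9 kN.
Allowable strength R_n/Ω = 781.9 / 2 = 391 kN.

391 kN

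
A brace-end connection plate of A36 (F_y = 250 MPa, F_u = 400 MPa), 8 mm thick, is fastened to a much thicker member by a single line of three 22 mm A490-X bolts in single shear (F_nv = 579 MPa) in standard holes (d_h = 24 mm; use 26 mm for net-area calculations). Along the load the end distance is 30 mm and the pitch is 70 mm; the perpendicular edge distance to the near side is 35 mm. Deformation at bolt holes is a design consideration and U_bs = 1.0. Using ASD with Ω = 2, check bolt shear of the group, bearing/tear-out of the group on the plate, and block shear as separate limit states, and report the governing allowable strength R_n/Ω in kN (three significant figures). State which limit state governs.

136 kN (block shear governs)

Bolt shear: A_b = π·22²/4 = 380.1 mm²; R_n = 579 × 380.1 × 3 × 1 / 1000 = 660.3 kN → 660.3 / 2 = 330 kN.
Bearing: edge l_c = 18, r_n = 69.12 kN; interior l_c = 46, r_n = 169 kN; R_n = 69.12 + 2·169 = 407 kN → 204 kN.
Block shear: A_gv = 1360, A_nv = 840, A_nt = 176 mm²; R_n = min(0.6F_uA_nv, 0.6F_yA_gv) + U_bs·F_u·A_nt = 272 kN → 136 kN.
Block shear governs: 136 kN.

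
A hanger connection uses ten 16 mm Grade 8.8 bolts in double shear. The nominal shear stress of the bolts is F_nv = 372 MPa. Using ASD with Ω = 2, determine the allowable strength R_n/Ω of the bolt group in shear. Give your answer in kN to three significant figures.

748 kN

A_b = π × 16² / 4 = 201.1 mm².
R_n = F_nv · A_b · n · n_s = 372 × 201.1 × 10 × 2 / 1000 = 1496 kN.
Allowable strength R_n/Ω = 1496 / 2 = 748 kN.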